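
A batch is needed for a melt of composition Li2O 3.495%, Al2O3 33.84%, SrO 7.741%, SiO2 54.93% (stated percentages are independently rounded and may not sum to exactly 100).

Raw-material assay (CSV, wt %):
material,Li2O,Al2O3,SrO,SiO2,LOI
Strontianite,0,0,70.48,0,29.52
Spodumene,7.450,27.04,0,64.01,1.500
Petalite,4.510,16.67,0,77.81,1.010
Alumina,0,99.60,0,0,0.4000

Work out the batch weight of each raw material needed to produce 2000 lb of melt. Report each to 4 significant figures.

Batch per 2000 lb melt:
  Strontianite: 219.7 lb
  Spodumene: 166.4 lb
  Petalite: 1275 lb
  Alumina: 420.9 lb
Total batch = 2082 lb; LOI loss = 81.91 lb; yield = 96.07%

Working values appear (rounded to four significant digits) alongside each step — every computation keeps full float precision through every step; each reported result is rounded once only. Derived quantities are recomputed from the batch weights for 2000 lb of glass in full precision (LOI, totals, net glass mass, the four compositions, the yield), precisely as stated by problem or answer.
Target masses of each oxide per 2000 lb melt:
  Li2O: 3.495% × 2000 = 69.90 lb
  Al2O3: 33.84% × 2000 = 676.8 lb
  SrO: 7.741% × 2000 = 154.8 lb
  SiO2: 54.93% × 2000 = 1099 lb
A balance pass over the oxides, with the batch weights as given, per the basis as stated (sums match the target masses up to rounding of the answer):
  Li2O: 166.4·0.07450 + 1275·0.04510 = 69.90 lb (target 69.90 lb)
  Al2O3: 166.4·0.2704 + 1275·0.1667 + 420.9·0.9960 = 676.8 lb (target 676.8 lb)
  SrO: 219.7·0.7048 = 154.8 lb (target 154.8 lb)
  SiO2: 166.4·0.6401 + 1275·0.7781 = 1099 lb (target 1099 lb)
Auditing the glass mass value: Σ batch − LOI loss = 2000 lb (targets for the oxides total 2000 lb; basis as stated: 2000 lb — any gap is answer rounding).
Batch total: Σ batch = 2082 lb; LOI loss = Σ batch·LOI = 81.91 lb; yield = glass ÷ total batch = 96.07%.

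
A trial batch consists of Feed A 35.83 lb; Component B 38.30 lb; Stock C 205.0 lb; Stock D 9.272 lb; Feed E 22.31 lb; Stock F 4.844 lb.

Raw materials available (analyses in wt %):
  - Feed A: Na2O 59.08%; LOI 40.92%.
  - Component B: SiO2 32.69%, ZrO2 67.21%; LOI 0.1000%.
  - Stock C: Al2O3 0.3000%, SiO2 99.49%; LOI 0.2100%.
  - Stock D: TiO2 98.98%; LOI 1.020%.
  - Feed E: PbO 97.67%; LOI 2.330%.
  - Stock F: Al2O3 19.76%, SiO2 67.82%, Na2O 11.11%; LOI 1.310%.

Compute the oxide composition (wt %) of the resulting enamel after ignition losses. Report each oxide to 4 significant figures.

Intermediates are displayed rounded to 4 significant figures alongside each step; all internal work keeps exact precision throughout. Every reported number includes exactly one rounding. All derived quantities are computed using the weight values for 299.7 lb of glass in full precision (glass mass, LOI, totals, the six compositions, yield), as quoted within the problem or the answer.
Per-oxide mass from batch:
  TiO2: 9.272·0.9898 = 9.177 lb
  Al2O3: 205.0·0.003000 + 4.844·0.1976 = 1.572 lb
  PbO: 22.31·0.9767 = 21.79 lb
  SiO2: 38.30·0.3269 + 205.0·0.9949 + 4.844·0.6782 = 219.8 lb
  ZrO2: 38.30·0.6721 = 25.74 lb
  Na2O: 35.83·0.5908 + 4.844·0.1111 = 21.71 lb
LOI: 35.83·0.4092 + 38.30·0.001000 + 205.0·0.002100 + 9.272·0.01020 + 22.31·0.02330 + 4.844·0.01310 = 15.81 lb
Net of LOI, the glass mass = 315.6 − 15.81 = 299.7 lb (the oxide masses sum to this)
percent by weight: oxide/glass ×100

Glass mass = 299.7 lb (batch 315.6 − LOI 15.81).
Composition: TiO2 3.062%, Al2O3 0.5245%, PbO 7.270%, SiO2 73.31%, ZrO2 8.588%, Na2O 7.242%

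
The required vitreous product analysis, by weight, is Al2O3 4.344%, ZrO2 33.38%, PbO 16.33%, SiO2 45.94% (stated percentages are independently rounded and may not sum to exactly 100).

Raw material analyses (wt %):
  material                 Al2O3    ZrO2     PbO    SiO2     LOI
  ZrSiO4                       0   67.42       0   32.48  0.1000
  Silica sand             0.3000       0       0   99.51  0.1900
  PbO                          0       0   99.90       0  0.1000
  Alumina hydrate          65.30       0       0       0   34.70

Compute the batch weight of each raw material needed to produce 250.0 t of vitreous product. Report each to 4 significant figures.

Exact precision is maintained from first step to last — mid-chain values appear (rounded to four significant figures) alongside each step. Exactly one rounding is applied to each reported result; the derived quantities, which include four oxide percentages, net glass mass, the yield, the totals, LOI, are computed at full float precision, exactly as printed in the question or the answer, using the weight values at 250.0 t of glass.
Oxide-by-oxide targets in 250.0 t vitreous product:
  Al2O3: 4.344% × 250.0 = 10.86 t
  ZrO2: 33.38% × 250.0 = 83.45 t
  PbO: 16.33% × 250.0 = 40.82 t
  SiO2: 45.94% × 250.0 = 114.8 t
A balance pass over the oxides, from the weights as reported, against the basis in use (target by target, the sums agree up to rounding of the answer):
  Al2O3: 75.02·0.003000 + 16.29·0.6530 = 10.86 t (target 10.86 t)
  ZrO2: 123.8·0.6742 = 83.47 t (target 83.45 t)
  PbO: 40.87·0.9990 = 40.83 t (target 40.82 t)
  SiO2: 123.8·0.3248 + 75.02·0.9951 = 114.9 t (target 114.8 t)
Glass-mass sanity pass: the batch minus its LOI: 250.0 t (targets for the oxides total 250.0 t; versus the stated basis of 250.0 t — gaps are rounding artifacts).
Adding the batch up: Σ batch = 256.0 t; LOI removed, Σ of batch·LOI: 5.960 t; glass ÷ batch gives a yield of 97.67%.

Batch per 250.0 t vitreous product:
  ZrSiO4: 123.8 t
  Silica sand: 75.02 t
  PbO: 40.87 t
  Alumina hydrate: 16.29 t
Total batch = 256.0 t; LOI loss = 5.960 t; yield = 97.67%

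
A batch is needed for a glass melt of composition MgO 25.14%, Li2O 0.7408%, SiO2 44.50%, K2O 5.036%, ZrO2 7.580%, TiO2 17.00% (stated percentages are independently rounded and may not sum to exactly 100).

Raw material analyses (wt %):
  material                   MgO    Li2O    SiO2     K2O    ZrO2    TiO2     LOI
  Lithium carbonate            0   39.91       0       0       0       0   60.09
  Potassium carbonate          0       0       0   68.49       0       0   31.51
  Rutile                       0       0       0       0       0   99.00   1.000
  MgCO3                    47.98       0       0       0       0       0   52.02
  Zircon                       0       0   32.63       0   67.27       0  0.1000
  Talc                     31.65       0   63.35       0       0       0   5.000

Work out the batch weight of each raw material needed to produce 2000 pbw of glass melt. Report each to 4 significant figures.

Exact precision is kept at each step; the intermediate values are displayed rounded to 4 significant figures in the printout — a single rounding completes every reported result — all derived quantities (glass mass, the totals, LOI, six oxide percentages, the yield) are computed using the weight values per 2000 pbw of glass at full precision as set out in the problem or the answer.
Oxide-by-oxide targets in 2000 pbw glass melt:
  MgO: 25.14% × 2000 = 502.8 pbw
  Li2O: 0.7408% × 2000 = 14.82 pbw
  SiO2: 44.50% × 2000 = 890.0 pbw
  K2O: 5.036% × 2000 = 100.7 pbw
  ZrO2: 7.580% × 2000 = 151.6 pbw
  TiO2: 17.00% × 2000 = 340.0 pbw
Checking each oxide sum with the batch weights as given, at the basis given (target by target, the sums agree modulo rounding of the values):
  MgO: 197.8·0.4798 + 1289·0.3165 = 502.9 pbw (target 502.8 pbw)
  Li2O: 37.12·0.3991 = 14.81 pbw (target 14.82 pbw)
  SiO2: 225.4·0.3263 + 1289·0.6335 = 890.1 pbw (target 890.0 pbw)
  K2O: 147.1·0.6849 = 100.7 pbw (target 100.7 pbw)
  ZrO2: 225.4·0.6727 = 151.6 pbw (target 151.6 pbw)
  TiO2: 343.4·0.9900 = 340.0 pbw (target 340.0 pbw)
Glass mass check: total batch − LOI = 2000 pbw (the Σ of target masses is 2000 pbw; the stated basis being 2000 pbw — rounding explains the deltas).
Batch total: Σ batch = 2240 pbw; Σ batch·LOI gives LOI loss = 239.7 pbw; yield = glass ÷ total batch = 89.30%.

Batch per 2000 pbw glass melt:
  Lithium carbonate: 37.12 pbw
  Potassium carbonate: 147.1 pbw
  Rutile: 343.4 pbw
  MgCO3: 197.8 pbw
  Zircon: 225.4 pbw
  Talc: 1289 pbw
Total batch = 2240 pbw; LOI loss = 239.7 pbw; yield = 89.30%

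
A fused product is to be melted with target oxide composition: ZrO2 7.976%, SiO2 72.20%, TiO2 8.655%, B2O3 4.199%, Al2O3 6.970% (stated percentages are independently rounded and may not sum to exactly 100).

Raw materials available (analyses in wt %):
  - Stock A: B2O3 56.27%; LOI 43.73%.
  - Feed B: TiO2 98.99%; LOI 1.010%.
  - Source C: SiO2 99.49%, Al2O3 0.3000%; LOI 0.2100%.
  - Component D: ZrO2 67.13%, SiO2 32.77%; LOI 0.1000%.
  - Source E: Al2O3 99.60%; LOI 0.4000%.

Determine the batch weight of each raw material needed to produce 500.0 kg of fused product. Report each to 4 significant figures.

Batch per 500.0 kg fused product:
  Stock A: 37.31 kg
  Feed B: 43.72 kg
  Source C: 343.3 kg
  Component D: 59.41 kg
  Source E: 33.96 kg
Total batch = 517.7 kg; LOI loss = 17.67 kg; yield = 96.59%

Each numeric step carries full float precision at each step — mid-chain values are displayed rounded to 4 significant figures on the page — exactly one rounding lands on each reported figure. All derived quantities, including yield, the five compositions, the totals, ignition loss, glass mass, are re-derived using the weight values per 500.0 kg of glass at full precision, precisely as stated by the problem or the answer.
Target oxide masses per 500.0 kg fused product:
  ZrO2: 7.976% × 500.0 = 39.88 kg
  SiO2: 72.20% × 500.0 = 361.0 kg
  TiO2: 8.655% × 500.0 = 43.28 kg
  B2O3: 4.199% × 500.0 = 21.00 kg
  Al2O3: 6.970% × 500.0 = 34.85 kg
Checking each oxide sum from the weights as reported, on the stated basis (every target is met by its sum net of answer rounding effects):
  ZrO2: 59.41·0.6713 = 39.88 kg (target 39.88 kg)
  SiO2: 343.3·0.9949 + 59.41·0.3277 = 361.0 kg (target 361.0 kg)
  TiO2: 43.72·0.9899 = 43.28 kg (target 43.28 kg)
  B2O3: 37.31·0.5627 = 20.99 kg (target 21.00 kg)
  Al2O3: 343.3·0.003000 + 33.96·0.9960 = 34.85 kg (target 34.85 kg)
Auditing the glass mass value: batch total minus LOI = 500.0 kg (summing oxide targets gives 500.0 kg; basis as stated: 500.0 kg — any gap is answer rounding).
Adding the batch up: Σ batch = 517.7 kg; LOI loss = Σ batch·LOI = 17.67 kg; yield, glass over the total, = 96.59%.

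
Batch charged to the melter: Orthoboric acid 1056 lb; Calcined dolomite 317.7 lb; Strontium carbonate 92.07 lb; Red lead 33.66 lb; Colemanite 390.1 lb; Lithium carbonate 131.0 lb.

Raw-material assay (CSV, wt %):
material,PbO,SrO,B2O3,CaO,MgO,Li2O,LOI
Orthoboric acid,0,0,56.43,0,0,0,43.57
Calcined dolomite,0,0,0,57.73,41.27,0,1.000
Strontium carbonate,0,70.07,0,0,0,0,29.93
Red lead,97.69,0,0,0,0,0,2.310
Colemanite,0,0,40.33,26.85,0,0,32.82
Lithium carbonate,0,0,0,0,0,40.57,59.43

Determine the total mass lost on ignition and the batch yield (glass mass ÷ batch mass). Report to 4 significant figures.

LOI loss = 697.5 lb; glass = 1323 lb; yield = 65.48%

Each numeric step carries full precision at every stage; rounding to 4 significant digits governs each working value as shown — every reported number includes exactly one rounding. All derived quantities, which include the six compositions, glass mass, the yield, ignition loss, totals, are recomputed in full float precision, exactly as shown in either problem or answer, using the weight values per 1323 lb of glass.
Ignition loss by material:
  Orthoboric acid: 1056 × 0.4357 = 460.1 lb
  Calcined dolomite: 317.7 × 0.01000 = 3.177 lb
  Strontium carbonate: 92.07 × 0.2993 = 27.56 lb
  Red lead: 33.66 × 0.02310 = 0.7775 lb
  Colemanite: 390.1 × 0.3282 = 128.0 lb
  Lithium carbonate: 131.0 × 0.5943 = 77.85 lb
Total LOI = 697.5 lb
Glass = batch − LOI = 2021 − 697.5 = 1323 lb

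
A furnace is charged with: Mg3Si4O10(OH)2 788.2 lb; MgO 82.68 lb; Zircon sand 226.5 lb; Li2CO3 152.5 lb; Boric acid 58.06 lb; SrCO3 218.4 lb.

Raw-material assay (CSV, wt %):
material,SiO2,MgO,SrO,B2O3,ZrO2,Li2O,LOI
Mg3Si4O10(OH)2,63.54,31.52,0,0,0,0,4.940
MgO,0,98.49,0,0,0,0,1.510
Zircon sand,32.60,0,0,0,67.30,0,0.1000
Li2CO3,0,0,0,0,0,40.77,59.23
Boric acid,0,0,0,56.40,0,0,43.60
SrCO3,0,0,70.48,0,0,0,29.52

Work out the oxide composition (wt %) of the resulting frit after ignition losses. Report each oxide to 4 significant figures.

All arithmetic maintains exact precision throughout; mid-chain values are printed, rounded to four significant figures, between the steps — a single rounding yields every reported number — derived quantities, including net glass mass, six oxide percentages, LOI, the yield, totals, are rebuilt from the weighed amounts per 1306 lb of glass in full precision, as they appear in the problem or answer text.
Oxide masses out of the charge:
  SiO2: 788.2·0.6354 + 226.5·0.3260 = 574.7 lb
  MgO: 788.2·0.3152 + 82.68·0.9849 = 329.9 lb
  SrO: 218.4·0.7048 = 153.9 lb
  B2O3: 58.06·0.5640 = 32.75 lb
  ZrO2: 226.5·0.6730 = 152.4 lb
  Li2O: 152.5·0.4077 = 62.17 lb
LOI: 788.2·0.04940 + 82.68·0.01510 + 226.5·0.001000 + 152.5·0.5923 + 58.06·0.4360 + 218.4·0.2952 = 220.5 lb
batch − LOI leaves glass = 1526 − 220.5 = 1306 lb (matching Σ of the oxides)
wt %: oxide over glass, times 100

Glass mass = 1306 lb (batch 1526 − LOI 220.5).
Composition: SiO2 44.01%, MgO 25.26%, SrO 11.79%, B2O3 2.508%, ZrO2 11.67%, Li2O 4.761%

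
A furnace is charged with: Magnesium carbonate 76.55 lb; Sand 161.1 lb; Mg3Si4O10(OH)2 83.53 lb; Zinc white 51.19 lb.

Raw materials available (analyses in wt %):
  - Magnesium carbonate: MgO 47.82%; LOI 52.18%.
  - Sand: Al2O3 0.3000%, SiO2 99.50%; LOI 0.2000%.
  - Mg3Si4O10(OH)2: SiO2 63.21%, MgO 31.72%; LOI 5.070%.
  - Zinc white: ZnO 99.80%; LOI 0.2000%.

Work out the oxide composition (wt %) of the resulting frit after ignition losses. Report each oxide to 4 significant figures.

Glass mass = 327.8 lb (batch 372.4 − LOI 44.60).
Composition: ZnO 15.59%, Al2O3 0.1475%, SiO2 65.01%, MgO 19.25%

Each numeric step holds full float precision at all times; the intermediate values are displayed with 4-significant-digit rounding in the printout; a single rounding finalizes each reported figure; the derived quantities are carried using the weight values per 327.8 lb of glass at full float precision (the totals, net glass mass, the four compositions, yield, LOI), exactly as shown in question or answer.
Oxide-by-oxide delivered mass:
  ZnO: 51.19·0.9980 = 51.09 lb
  Al2O3: 161.1·0.003000 = 0.4833 lb
  SiO2: 161.1·0.9950 + 83.53·0.6321 = 213.1 lb
  MgO: 76.55·0.4782 + 83.53·0.3172 = 63.10 lb
LOI: 76.55·0.5218 + 161.1·0.002000 + 83.53·0.05070 + 51.19·0.002000 = 44.60 lb
batch − LOI leaves glass = 372.4 − 44.60 = 327.8 lb (matching Σ of the oxides)
percent by weight: oxide/glass ×100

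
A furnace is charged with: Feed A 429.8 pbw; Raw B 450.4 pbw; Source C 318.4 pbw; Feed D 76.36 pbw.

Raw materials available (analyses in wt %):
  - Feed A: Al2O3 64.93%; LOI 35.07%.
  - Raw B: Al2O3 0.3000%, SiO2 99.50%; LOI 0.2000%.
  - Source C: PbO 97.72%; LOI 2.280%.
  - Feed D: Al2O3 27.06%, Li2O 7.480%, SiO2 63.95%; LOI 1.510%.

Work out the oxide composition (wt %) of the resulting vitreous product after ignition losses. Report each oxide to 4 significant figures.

The whole derivation maintains full float precision end to end; values along the way are shown (rounded to four significant figures) alongside each step — a single rounding produces every reported value — the derived quantities are re-derived from the weighed amounts per 1115 pbw of glass in full float precision (yield, the four compositions, totals, net glass mass, ignition loss), exactly as printed in the problem or the answer.
Oxide masses out of the charge:
  Al2O3: 429.8·0.6493 + 450.4·0.003000 + 76.36·0.2706 = 301.1 pbw
  Li2O: 76.36·0.07480 = 5.712 pbw
  SiO2: 450.4·0.9950 + 76.36·0.6395 = 497.0 pbw
  PbO: 318.4·0.9772 = 311.1 pbw
LOI: 429.8·0.3507 + 450.4·0.002000 + 318.4·0.02280 + 76.36·0.01510 = 160.0 pbw
Net of LOI, the glass mass = 1275 − 160.0 = 1115 pbw (matching Σ of the oxides)
each oxide over glass, ×100, is wt %

Glass mass = 1115 pbw (batch 1275 − LOI 160.0).
Composition: Al2O3 27.01%, Li2O 0.5123%, SiO2 44.58%, PbO 27.91%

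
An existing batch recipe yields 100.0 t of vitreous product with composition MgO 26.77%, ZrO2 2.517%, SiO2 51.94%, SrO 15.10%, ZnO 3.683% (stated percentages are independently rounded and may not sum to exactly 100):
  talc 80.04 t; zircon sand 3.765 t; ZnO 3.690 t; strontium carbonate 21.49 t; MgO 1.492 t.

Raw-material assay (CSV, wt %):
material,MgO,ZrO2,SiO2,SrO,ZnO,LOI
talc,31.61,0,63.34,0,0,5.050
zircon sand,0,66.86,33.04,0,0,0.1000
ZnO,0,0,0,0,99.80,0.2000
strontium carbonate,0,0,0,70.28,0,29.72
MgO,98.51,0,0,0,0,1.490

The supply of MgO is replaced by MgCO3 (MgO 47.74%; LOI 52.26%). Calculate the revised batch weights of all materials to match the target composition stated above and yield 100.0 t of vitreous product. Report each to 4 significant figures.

Revised batch per 100.0 t vitreous product:
  talc: 80.04 t
  zircon sand: 3.765 t
  ZnO: 3.690 t
  strontium carbonate: 21.49 t
  MgCO3: 3.079 t
Total batch = 112.1 t; LOI loss = 12.05 t

The working math runs at exact precision from start to finish. Working values appear, with 4-significant-digit rounding, on the page. Exactly one rounding is applied to every reported result. All derived quantities, including the five compositions, glass mass, the yield, ignition loss, the totals, are computed starting from the weights per 100.0 t of glass at full precision, as quoted within the problem or the answer.
Target oxide masses per 100.0 t vitreous product:
  MgO: 26.77% × 100.0 = 26.77 t
  ZrO2: 2.517% × 100.0 = 2.517 t
  SiO2: 51.94% × 100.0 = 51.94 t
  SrO: 15.10% × 100.0 = 15.10 t
  ZnO: 3.683% × 100.0 = 3.683 t
Sums-versus-targets review working from each reported weight, against the basis in use (every target is met by its sum exact up to rounding of places):
  MgO: 80.04·0.3161 + 3.079·0.4774 = 26.77 t (target 26.77 t)
  ZrO2: 3.765·0.6686 = 2.517 t (target 2.517 t)
  SiO2: 80.04·0.6334 + 3.765·0.3304 = 51.94 t (target 51.94 t)
  SrO: 21.49·0.7028 = 15.10 t (target 15.10 t)
  ZnO: 3.690·0.9980 = 3.683 t (target 3.683 t)
Glass-mass closure: the batch minus its LOI: 100.0 t (the Σ of target masses is 100.0 t; basis as stated: 100.0 t — gaps are rounding artifacts).
Batch total: Σ batch = 112.1 t; LOI loss = Σ batch·LOI = 12.05 t; the yield ratio, glass ÷ batch: 89.25%.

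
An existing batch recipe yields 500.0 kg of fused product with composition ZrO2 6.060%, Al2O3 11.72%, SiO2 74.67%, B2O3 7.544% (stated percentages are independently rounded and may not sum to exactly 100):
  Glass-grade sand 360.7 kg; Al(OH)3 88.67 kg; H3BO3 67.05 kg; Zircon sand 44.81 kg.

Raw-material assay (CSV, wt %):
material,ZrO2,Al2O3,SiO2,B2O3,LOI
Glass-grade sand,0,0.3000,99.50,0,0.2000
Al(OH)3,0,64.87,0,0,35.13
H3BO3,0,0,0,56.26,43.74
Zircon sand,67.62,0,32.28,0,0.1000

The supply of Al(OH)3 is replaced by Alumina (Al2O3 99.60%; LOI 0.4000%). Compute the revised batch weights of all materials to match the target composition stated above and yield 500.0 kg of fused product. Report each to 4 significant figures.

Revised batch per 500.0 kg fused product:
  Glass-grade sand: 360.7 kg
  Alumina: 57.75 kg
  H3BO3: 67.05 kg
  Zircon sand: 44.81 kg
Total batch = 530.3 kg; LOI loss = 30.32 kg

Mid-chain values are printed, rounded to four significant figures, across the worked steps. Each numeric step runs at full precision at each step. A single rounding yields each reported value; all derived quantities, which include LOI, the yield, the four compositions, net glass mass, the totals, are re-derived in exact precision, precisely as stated by either problem or answer, starting from the weights on 500.0 kg of glass.
The oxide mass targets at 500.0 kg fused product:
  ZrO2: 6.060% × 500.0 = 30.30 kg
  Al2O3: 11.72% × 500.0 = 58.60 kg
  SiO2: 74.67% × 500.0 = 373.4 kg
  B2O3: 7.544% × 500.0 = 37.72 kg
Per-oxide balance check with the batch weights as given, on the stated basis (summed amounts equal target values net of answer rounding effects):
  ZrO2: 44.81·0.6762 = 30.30 kg (target 30.30 kg)
  Al2O3: 360.7·0.003000 + 57.75·0.9960 = 58.60 kg (target 58.60 kg)
  SiO2: 360.7·0.9950 + 44.81·0.3228 = 373.4 kg (target 373.4 kg)
  B2O3: 67.05·0.5626 = 37.72 kg (target 37.72 kg)
Consistency of the glass mass: the batch minus its LOI: 500.0 kg (the targets, summed, come to 500.0 kg; stated basis 500.0 kg — deltas are rounding alone).
Summing the batch: Σ batch = 530.3 kg; the LOI term Σ batch·LOI equals 30.32 kg; yield: glass divided by total = 94.28%.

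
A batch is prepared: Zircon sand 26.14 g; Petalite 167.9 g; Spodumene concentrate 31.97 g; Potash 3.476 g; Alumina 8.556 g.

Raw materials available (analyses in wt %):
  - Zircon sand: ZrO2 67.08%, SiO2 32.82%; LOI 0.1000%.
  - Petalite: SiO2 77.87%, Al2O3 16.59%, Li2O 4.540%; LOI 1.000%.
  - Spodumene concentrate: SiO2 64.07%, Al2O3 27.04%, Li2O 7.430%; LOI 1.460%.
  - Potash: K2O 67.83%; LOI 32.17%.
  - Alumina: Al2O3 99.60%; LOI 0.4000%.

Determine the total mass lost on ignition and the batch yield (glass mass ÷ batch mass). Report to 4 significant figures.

LOI loss = 3.324 g; glass = 234.7 g; yield = 98.60%

All internal work maintains full float precision at each step — the intermediate values are shown rounded to four significant figures at each printed step — every reported value includes exactly one rounding; all derived quantities (totals, net glass mass, the five compositions, ignition loss, yield) are rebuilt starting from the weights at 234.7 g of glass at exact precision, as quoted within problem or answer.
Each material's LOI contribution:
  Zircon sand: 26.14 × 0.001000 = 0.02614 g
  Petalite: 167.9 × 0.01000 = 1.679 g
  Spodumene concentrate: 31.97 × 0.01460 = 0.4668 g
  Potash: 3.476 × 0.3217 = 1.118 g
  Alumina: 8.556 × 0.004000 = 0.03422 g
Total LOI = 3.324 g
Glass = batch − LOI = 238.0 − 3.324 = 234.7 g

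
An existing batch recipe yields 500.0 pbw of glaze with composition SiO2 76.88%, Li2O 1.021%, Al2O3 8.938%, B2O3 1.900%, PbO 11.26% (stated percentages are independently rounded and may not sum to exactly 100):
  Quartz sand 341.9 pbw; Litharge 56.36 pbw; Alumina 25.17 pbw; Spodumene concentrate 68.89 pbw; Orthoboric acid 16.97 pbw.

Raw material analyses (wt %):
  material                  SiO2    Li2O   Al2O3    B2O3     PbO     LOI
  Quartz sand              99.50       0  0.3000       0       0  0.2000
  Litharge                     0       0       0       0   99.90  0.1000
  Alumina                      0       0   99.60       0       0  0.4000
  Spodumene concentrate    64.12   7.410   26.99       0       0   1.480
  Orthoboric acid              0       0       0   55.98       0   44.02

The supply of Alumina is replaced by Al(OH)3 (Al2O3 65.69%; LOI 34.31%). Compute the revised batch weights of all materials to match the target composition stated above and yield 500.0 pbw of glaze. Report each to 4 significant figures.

Revised batch per 500.0 pbw glaze:
  Quartz sand: 341.9 pbw
  Litharge: 56.36 pbw
  Al(OH)3: 38.16 pbw
  Spodumene concentrate: 68.89 pbw
  Orthoboric acid: 16.97 pbw
Total batch = 522.3 pbw; LOI loss = 22.32 pbw

The whole derivation carries exact precision from start to finish. Rounding to 4 significant figures governs each intermediate as displayed; each reported result is rounded once only — the derived quantities are recomputed in exact precision (the five compositions, the yield, ignition loss, glass mass, the totals) using the weight values for 500.0 pbw of glass, as set out in question or answer.
Target oxide masses per 500.0 pbw glaze:
  SiO2: 76.88% × 500.0 = 384.4 pbw
  Li2O: 1.021% × 500.0 = 5.105 pbw
  Al2O3: 8.938% × 500.0 = 44.69 pbw
  B2O3: 1.900% × 500.0 = 9.500 pbw
  PbO: 11.26% × 500.0 = 56.30 pbw
Oxide-by-oxide audit on the weights just shown, on the stated basis (delivered sums recover each target given rounding of the digits):
  SiO2: 341.9·0.9950 + 68.89·0.6412 = 384.4 pbw (target 384.4 pbw)
  Li2O: 68.89·0.07410 = 5.105 pbw (target 5.105 pbw)
  Al2O3: 341.9·0.003000 + 38.16·0.6569 + 68.89·0.2699 = 44.69 pbw (target 44.69 pbw)
  B2O3: 16.97·0.5598 = 9.500 pbw (target 9.500 pbw)
  PbO: 56.36·0.9990 = 56.30 pbw (target 56.30 pbw)
Auditing the glass mass value: net batch after ignition = 500.0 pbw (the targets, summed, come to 500.0 pbw; basis as stated: 500.0 pbw — deltas are rounding alone).
Whole-batch sum: Σ batch = 522.3 pbw; Σ batch·LOI gives LOI loss = 22.32 pbw; as yield: glass ÷ batch → 95.73%.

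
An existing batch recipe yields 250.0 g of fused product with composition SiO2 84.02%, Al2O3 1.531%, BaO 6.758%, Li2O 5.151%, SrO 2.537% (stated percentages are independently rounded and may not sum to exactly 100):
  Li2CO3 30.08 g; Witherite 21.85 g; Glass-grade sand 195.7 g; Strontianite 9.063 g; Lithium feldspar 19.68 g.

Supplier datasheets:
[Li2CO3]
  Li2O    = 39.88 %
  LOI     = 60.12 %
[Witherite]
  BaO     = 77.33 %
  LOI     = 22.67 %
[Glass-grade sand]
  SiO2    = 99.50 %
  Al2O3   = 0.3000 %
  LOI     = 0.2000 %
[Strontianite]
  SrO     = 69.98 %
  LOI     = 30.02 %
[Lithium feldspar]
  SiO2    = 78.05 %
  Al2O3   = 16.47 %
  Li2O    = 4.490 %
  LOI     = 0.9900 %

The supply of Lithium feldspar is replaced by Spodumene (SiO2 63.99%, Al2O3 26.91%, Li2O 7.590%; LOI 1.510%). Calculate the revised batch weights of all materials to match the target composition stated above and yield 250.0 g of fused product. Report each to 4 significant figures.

Revised batch per 250.0 g fused product:
  Li2CO3: 30.02 g
  Witherite: 21.85 g
  Glass-grade sand: 203.4 g
  Strontianite: 9.063 g
  Spodumene: 11.96 g
Total batch = 276.3 g; LOI loss = 26.31 g

Intermediates are shown (rounded to four significant figures) at each printed step; exact precision is kept at every stage — each reported result sees exactly one rounding. All derived quantities are re-derived using the weight values for 250.0 g of glass in full float precision (the yield, net glass mass, totals, five oxide percentages, LOI), as given in problem or answer.
The oxide mass targets at 250.0 g fused product:
  SiO2: 84.02% × 250.0 = 210.0 g
  Al2O3: 1.531% × 250.0 = 3.828 g
  BaO: 6.758% × 250.0 = 16.90 g
  Li2O: 5.151% × 250.0 = 12.88 g
  SrO: 2.537% × 250.0 = 6.342 g
Checking each oxide sum with the batch weights as given, per the basis as stated (sums match the target masses within answer rounding):
  SiO2: 203.4·0.9950 + 11.96·0.6399 = 210.0 g (target 210.0 g)
  Al2O3: 203.4·0.003000 + 11.96·0.2691 = 3.829 g (target 3.828 g)
  BaO: 21.85·0.7733 = 16.90 g (target 16.90 g)
  Li2O: 30.02·0.3988 + 11.96·0.07590 = 12.88 g (target 12.88 g)
  SrO: 9.063·0.6998 = 6.342 g (target 6.342 g)
Glass mass check: total batch − LOI = 250.0 g (oxide target masses add up to 250.0 g; with the basis standing at 250.0 g — rounding explains the deltas).
Total batch = Σ batch = 276.3 g; LOI loss = Σ batch·LOI = 26.31 g; glass ÷ batch gives a yield of 90.48%.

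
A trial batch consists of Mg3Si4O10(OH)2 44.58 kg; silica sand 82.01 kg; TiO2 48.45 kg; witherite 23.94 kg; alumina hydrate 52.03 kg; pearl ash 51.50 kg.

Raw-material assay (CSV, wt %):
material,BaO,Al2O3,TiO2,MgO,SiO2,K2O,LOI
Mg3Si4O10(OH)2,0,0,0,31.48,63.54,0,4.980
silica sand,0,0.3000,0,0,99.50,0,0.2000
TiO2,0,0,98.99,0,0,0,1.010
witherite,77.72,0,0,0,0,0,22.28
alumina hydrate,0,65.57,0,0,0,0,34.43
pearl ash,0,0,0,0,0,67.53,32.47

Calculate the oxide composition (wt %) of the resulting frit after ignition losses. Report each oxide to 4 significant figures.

Glass mass = 259.7 kg (batch 302.5 − LOI 42.84).
Composition: BaO 7.165%, Al2O3 13.23%, TiO2 18.47%, MgO 5.405%, SiO2 42.33%, K2O 13.39%

The whole derivation holds full precision through the solve; intermediates are printed, with 4-significant-figure rounding, as written; a single rounding yields each reported figure — derived quantities, which include ignition loss, the yield, the six compositions, net glass mass, totals, are computed at full float precision, exactly as shown in the problem or answer text, starting from the weights on 259.7 kg of glass.
Mass of each oxide from the mix:
  BaO: 23.94·0.7772 = 18.61 kg
  Al2O3: 82.01·0.003000 + 52.03·0.6557 = 34.36 kg
  TiO2: 48.45·0.9899 = 47.96 kg
  MgO: 44.58·0.3148 = 14.03 kg
  SiO2: 44.58·0.6354 + 82.01·0.9950 = 109.9 kg
  K2O: 51.50·0.6753 = 34.78 kg
LOI: 44.58·0.04980 + 82.01·0.002000 + 48.45·0.01010 + 23.94·0.2228 + 52.03·0.3443 + 51.50·0.3247 = 42.84 kg
Glass mass = batch − LOI = 302.5 − 42.84 = 259.7 kg (matching Σ of the oxides)
wt % = oxide mass / glass mass × 100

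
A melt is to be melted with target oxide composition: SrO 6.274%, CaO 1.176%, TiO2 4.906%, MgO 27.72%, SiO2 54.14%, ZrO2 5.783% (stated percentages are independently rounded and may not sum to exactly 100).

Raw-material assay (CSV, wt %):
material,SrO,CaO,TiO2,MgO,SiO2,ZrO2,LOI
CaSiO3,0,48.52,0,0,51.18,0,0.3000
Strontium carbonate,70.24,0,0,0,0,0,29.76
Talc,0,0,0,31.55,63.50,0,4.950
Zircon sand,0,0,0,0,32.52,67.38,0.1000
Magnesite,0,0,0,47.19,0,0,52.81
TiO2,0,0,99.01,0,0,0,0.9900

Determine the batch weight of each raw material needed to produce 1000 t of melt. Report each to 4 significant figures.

Batch per 1000 t melt:
  CaSiO3: 24.24 t
  Strontium carbonate: 89.32 t
  Talc: 789.1 t
  Zircon sand: 85.83 t
  Magnesite: 59.83 t
  TiO2: 49.55 t
Total batch = 1098 t; LOI loss = 97.89 t; yield = 91.08%

Intermediates are shown (rounded to 4 significant figures) in the printout — all internal work holds full float precision at each step. A single rounding produces every reported result. The derived quantities are re-derived from the batch weights on 1000 t of glass in full float precision (six oxide percentages, yield, glass mass, ignition loss, the totals), as written in the question or the answer.
Per-oxide target masses for 1000 t melt:
  SrO: 6.274% × 1000 = 62.74 t
  CaO: 1.176% × 1000 = 11.76 t
  TiO2: 4.906% × 1000 = 49.06 t
  MgO: 27.72% × 1000 = 277.2 t
  SiO2: 54.14% × 1000 = 541.4 t
  ZrO2: 5.783% × 1000 = 57.83 t
Mass-balance tally per oxide on the weights just shown, for the quoted basis mass (each sum matches its target mass once rounding is allowed for):
  SrO: 89.32·0.7024 = 62.74 t (target 62.74 t)
  CaO: 24.24·0.4852 = 11.76 t (target 11.76 t)
  TiO2: 49.55·0.9901 = 49.06 t (target 49.06 t)
  MgO: 789.1·0.3155 + 59.83·0.4719 = 277.2 t (target 277.2 t)
  SiO2: 24.24·0.5118 + 789.1·0.6350 + 85.83·0.3252 = 541.4 t (target 541.4 t)
  ZrO2: 85.83·0.6738 = 57.83 t (target 57.83 t)
Glass-mass sanity pass: total batch − LOI = 1000 t (the Σ of target masses is 1000 t; with the basis standing at 1000 t — gaps are rounding artifacts).
Batch grand total — Σ batch = 1098 t; LOI loss = Σ batch·LOI = 97.89 t; yield: glass divided by total = 91.08%.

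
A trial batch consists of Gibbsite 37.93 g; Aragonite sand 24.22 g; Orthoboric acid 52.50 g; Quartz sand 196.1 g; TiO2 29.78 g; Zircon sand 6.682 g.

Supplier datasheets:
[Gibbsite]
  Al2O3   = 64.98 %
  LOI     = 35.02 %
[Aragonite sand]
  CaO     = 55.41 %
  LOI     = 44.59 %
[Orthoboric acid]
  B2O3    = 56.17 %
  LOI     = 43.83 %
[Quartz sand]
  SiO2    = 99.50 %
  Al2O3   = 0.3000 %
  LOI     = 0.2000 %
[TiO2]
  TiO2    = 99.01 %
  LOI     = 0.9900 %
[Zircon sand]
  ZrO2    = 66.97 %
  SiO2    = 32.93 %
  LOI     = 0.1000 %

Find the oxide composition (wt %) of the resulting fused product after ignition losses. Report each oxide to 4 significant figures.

Full float precision is held at every stage; values along the way are displayed (rounded to 4 significant digits) in the working. Every reported result undergoes a single rounding. All derived quantities are recomputed starting from the weights per 299.4 g of glass at full precision (ignition loss, totals, glass mass, the yield, six oxide percentages) exactly as printed in the question or the answer.
Per-oxide mass from batch:
  ZrO2: 6.682·0.6697 = 4.475 g
  SiO2: 196.1·0.9950 + 6.682·0.3293 = 197.3 g
  TiO2: 29.78·0.9901 = 29.49 g
  Al2O3: 37.93·0.6498 + 196.1·0.003000 = 25.24 g
  CaO: 24.22·0.5541 = 13.42 g
  B2O3: 52.50·0.5617 = 29.49 g
LOI: 37.93·0.3502 + 24.22·0.4459 + 52.50·0.4383 + 196.1·0.002000 + 29.78·0.009900 + 6.682·0.001000 = 47.79 g
Net of LOI, the glass mass = 347.2 − 47.79 = 299.4 g (consistent with Σ oxide mass)
wt % = oxide mass / glass mass × 100

Glass mass = 299.4 g (batch 347.2 − LOI 47.79).
Composition: ZrO2 1.495%, SiO2 65.90%, TiO2 9.847%, Al2O3 8.428%, CaO 4.482%, B2O3 9.849%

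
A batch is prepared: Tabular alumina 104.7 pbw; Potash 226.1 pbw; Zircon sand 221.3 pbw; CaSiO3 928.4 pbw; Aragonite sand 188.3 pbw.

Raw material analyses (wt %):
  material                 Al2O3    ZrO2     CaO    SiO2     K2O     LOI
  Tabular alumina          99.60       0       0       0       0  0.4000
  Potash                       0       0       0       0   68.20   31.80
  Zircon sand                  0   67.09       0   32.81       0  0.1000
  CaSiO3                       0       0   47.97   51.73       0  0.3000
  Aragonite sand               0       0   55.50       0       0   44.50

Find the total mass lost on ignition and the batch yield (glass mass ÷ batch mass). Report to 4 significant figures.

LOI loss = 159.1 pbw; glass = 1510 pbw; yield = 90.47%

The working math keeps full float precision throughout — working values are displayed (rounded to four significant figures) between the steps — each reported value is rounded exactly once. The derived quantities are computed starting from the weights per 1510 pbw of glass at exact precision (the yield, glass mass, five oxide percentages, LOI, the totals) as written in either problem or answer.
Per-material ignition loss:
  Tabular alumina: 104.7 × 0.004000 = 0.4188 pbw
  Potash: 226.1 × 0.3180 = 71.90 pbw
  Zircon sand: 221.3 × 0.001000 = 0.2213 pbw
  CaSiO3: 928.4 × 0.003000 = 2.785 pbw
  Aragonite sand: 188.3 × 0.4450 = 83.79 pbw
Total LOI = 159.1 pbw
Glass = batch − LOI = 1669 − 159.1 = 1510 pbw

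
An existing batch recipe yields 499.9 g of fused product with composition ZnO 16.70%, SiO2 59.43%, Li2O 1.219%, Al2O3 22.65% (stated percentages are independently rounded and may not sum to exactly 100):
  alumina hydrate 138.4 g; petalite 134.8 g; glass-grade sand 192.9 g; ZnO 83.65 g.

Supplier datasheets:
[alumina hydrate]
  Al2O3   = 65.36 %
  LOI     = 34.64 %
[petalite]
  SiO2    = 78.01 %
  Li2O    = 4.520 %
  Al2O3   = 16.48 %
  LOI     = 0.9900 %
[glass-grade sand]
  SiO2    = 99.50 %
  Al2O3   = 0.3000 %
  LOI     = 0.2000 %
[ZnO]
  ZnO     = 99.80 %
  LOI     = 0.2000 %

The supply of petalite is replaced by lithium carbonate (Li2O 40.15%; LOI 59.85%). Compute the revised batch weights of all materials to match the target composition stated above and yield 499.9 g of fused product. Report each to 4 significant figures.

Revised batch per 499.9 g fused product:
  alumina hydrate: 171.9 g
  lithium carbonate: 15.18 g
  glass-grade sand: 298.6 g
  ZnO: 83.65 g
Total batch = 569.3 g; LOI loss = 69.40 g

Working values are shown, rounded to 4 significant digits, within the worked lines — all arithmetic holds exact precision from first step to last; every reported result undergoes a single rounding. All derived quantities are carried starting from the weights on 499.9 g of glass at full precision (the yield, net glass mass, the totals, four oxide percentages, LOI) as set out in either problem or answer.
Target masses of each oxide per 499.9 g fused product:
  ZnO: 16.70% × 499.9 = 83.48 g
  SiO2: 59.43% × 499.9 = 297.1 g
  Li2O: 1.219% × 499.9 = 6.094 g
  Al2O3: 22.65% × 499.9 = 113.2 g
Sums-versus-targets review using the reported weights, for the quoted basis mass (sums match the target masses net of answer rounding effects):
  ZnO: 83.65·0.9980 = 83.48 g (target 83.48 g)
  SiO2: 298.6·0.9950 = 297.1 g (target 297.1 g)
  Li2O: 15.18·0.4015 = 6.095 g (target 6.094 g)
  Al2O3: 171.9·0.6536 + 298.6·0.003000 = 113.2 g (target 113.2 g)
Mass balance on the glass: whole batch net of LOI = 499.9 g (summing oxide targets gives 499.9 g; against the stated basis, 499.9 g — rounding explains the deltas).
Total batch = Σ batch = 569.3 g; LOI removed, Σ of batch·LOI: 69.40 g; as yield: glass ÷ batch → 87.81%.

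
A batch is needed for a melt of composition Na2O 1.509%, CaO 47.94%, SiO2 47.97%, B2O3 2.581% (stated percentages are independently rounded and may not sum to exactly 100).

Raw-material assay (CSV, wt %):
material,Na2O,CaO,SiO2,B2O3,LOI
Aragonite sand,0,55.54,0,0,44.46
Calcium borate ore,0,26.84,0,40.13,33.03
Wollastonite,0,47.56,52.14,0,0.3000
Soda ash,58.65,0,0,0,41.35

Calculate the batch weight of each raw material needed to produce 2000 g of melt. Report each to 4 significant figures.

Batch per 2000 g melt:
  Aragonite sand: 88.49 g
  Calcium borate ore: 128.6 g
  Wollastonite: 1840 g
  Soda ash: 51.46 g
Total batch = 2109 g; LOI loss = 108.6 g; yield = 94.85%

The working math carries full precision through the solve. Values along the way are displayed rounded to four significant digits in the printout; a single rounding yields each reported result. All derived quantities are recomputed starting from the weights at 2000 g of glass at full float precision (ignition loss, the totals, the yield, glass mass, the four compositions), as set out in the question or the answer.
Per-oxide target masses for 2000 g melt:
  Na2O: 1.509% × 2000 = 30.18 g
  CaO: 47.94% × 2000 = 958.8 g
  SiO2: 47.97% × 2000 = 959.4 g
  B2O3: 2.581% × 2000 = 51.62 g
Per-oxide balance check applying the batch weights above, on the stated basis (target by target, the sums agree within answer rounding):
  Na2O: 51.46·0.5865 = 30.18 g (target 30.18 g)
  CaO: 88.49·0.5554 + 128.6·0.2684 + 1840·0.4756 = 958.8 g (target 958.8 g)
  SiO2: 1840·0.5214 = 959.4 g (target 959.4 g)
  B2O3: 128.6·0.4013 = 51.61 g (target 51.62 g)
Glass-mass closure: net batch after ignition = 2000 g (targets for the oxides total 2000 g; basis as stated: 2000 g — rounding explains the deltas).
Total batch = Σ batch = 2109 g; the LOI term Σ batch·LOI equals 108.6 g; glass ÷ batch gives a yield of 94.85%.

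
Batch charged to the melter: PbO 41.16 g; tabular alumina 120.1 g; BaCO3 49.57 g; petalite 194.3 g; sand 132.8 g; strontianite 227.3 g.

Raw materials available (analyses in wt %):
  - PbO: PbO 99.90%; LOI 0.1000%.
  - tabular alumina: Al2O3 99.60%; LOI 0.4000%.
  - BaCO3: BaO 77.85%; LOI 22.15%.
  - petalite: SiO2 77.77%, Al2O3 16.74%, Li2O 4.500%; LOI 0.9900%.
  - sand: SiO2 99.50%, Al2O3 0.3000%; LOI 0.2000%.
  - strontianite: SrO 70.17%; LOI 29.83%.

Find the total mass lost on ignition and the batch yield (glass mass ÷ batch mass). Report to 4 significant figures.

LOI loss = 81.49 g; glass = 683.7 g; yield = 89.35%

Intermediates are printed rounded to four significant figures at each printed step — the whole derivation runs at full float precision in every operation; exactly one rounding lands on each reported figure. All derived quantities, which include the yield, six oxide percentages, glass mass, totals, ignition loss, are rebuilt in exact precision, precisely as stated by the problem or the answer, from the batch weights for 683.7 g of glass.
Loss on ignition, line by line:
  PbO: 41.16 × 0.001000 = 0.04116 g
  tabular alumina: 120.1 × 0.004000 = 0.4804 g
  BaCO3: 49.57 × 0.2215 = 10.98 g
  petalite: 194.3 × 0.009900 = 1.924 g
  sand: 132.8 × 0.002000 = 0.2656 g
  strontianite: 227.3 × 0.2983 = 67.80 g
Total LOI = 81.49 g
Glass = batch − LOI = 765.2 − 81.49 = 683.7 g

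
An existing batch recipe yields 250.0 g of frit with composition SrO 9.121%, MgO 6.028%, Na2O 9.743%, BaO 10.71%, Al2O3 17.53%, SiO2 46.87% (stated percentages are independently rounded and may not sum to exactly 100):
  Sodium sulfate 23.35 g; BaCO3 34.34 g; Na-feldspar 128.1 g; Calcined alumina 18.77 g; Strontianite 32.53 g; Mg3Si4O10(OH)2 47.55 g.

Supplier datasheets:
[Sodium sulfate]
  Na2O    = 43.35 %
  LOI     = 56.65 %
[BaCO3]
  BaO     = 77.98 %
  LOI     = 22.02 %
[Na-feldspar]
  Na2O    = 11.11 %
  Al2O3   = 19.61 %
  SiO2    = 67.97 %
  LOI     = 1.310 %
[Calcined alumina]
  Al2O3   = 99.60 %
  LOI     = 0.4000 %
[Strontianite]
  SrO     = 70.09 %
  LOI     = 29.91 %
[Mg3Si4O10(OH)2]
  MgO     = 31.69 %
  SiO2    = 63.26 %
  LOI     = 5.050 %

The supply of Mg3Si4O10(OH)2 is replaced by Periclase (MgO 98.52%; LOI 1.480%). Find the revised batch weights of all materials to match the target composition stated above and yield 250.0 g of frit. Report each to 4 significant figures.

Revised batch per 250.0 g frit:
  Sodium sulfate: 12.01 g
  BaCO3: 34.34 g
  Na-feldspar: 172.4 g
  Calcined alumina: 10.06 g
  Strontianite: 32.53 g
  Periclase: 15.30 g
Total batch = 276.6 g; LOI loss = 26.62 g

In-progress results are displayed rounded to 4 significant figures on the page — each numeric step holds full precision at each step — each reported result sees exactly one rounding. Derived quantities, including the yield, the totals, net glass mass, the six compositions, ignition loss, are carried using the weight values for 250.0 g of glass in full precision exactly as printed in either problem or answer.
The oxide mass targets at 250.0 g frit:
  SrO: 9.121% × 250.0 = 22.80 g
  MgO: 6.028% × 250.0 = 15.07 g
  Na2O: 9.743% × 250.0 = 24.36 g
  BaO: 10.71% × 250.0 = 26.78 g
  Al2O3: 17.53% × 250.0 = 43.82 g
  SiO2: 46.87% × 250.0 = 117.2 g
Checking each oxide sum per the reported batch figures, relative to the basis at hand (sums match the target masses given rounding of the digits):
  SrO: 32.53·0.7009 = 22.80 g (target 22.80 g)
  MgO: 15.30·0.9852 = 15.07 g (target 15.07 g)
  Na2O: 12.01·0.4335 + 172.4·0.1111 = 24.36 g (target 24.36 g)
  BaO: 34.34·0.7798 = 26.78 g (target 26.78 g)
  Al2O3: 172.4·0.1961 + 10.06·0.9960 = 43.83 g (target 43.82 g)
  SiO2: 172.4·0.6797 = 117.2 g (target 117.2 g)
Glass mass check: total charge less LOI = 250.0 g (per-oxide target masses sum to 250.0 g; the stated basis being 250.0 g — any gap is answer rounding).
Summing the batch: Σ batch = 276.6 g; the LOI term Σ batch·LOI equals 26.62 g; yield: glass divided by total = 90.38%.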